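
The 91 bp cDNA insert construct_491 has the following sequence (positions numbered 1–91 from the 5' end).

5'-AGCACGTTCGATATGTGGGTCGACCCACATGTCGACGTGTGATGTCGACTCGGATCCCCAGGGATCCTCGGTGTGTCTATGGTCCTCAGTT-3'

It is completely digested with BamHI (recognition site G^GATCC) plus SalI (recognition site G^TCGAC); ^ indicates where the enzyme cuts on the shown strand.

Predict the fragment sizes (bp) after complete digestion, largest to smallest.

BamHI sites (GGATCC) start at positions 52, 62.
BamHI cuts after the first base of each site, so after positions 52, 62.
SalI sites (GTCGAC) start at positions 19, 31, 44.
SalI cuts after the first base of each site, so after positions 19, 31, 44.
Combined cut positions: 19, 31, 44, 52, 62.
Linear molecule, 5 cuts → 6 fragments:
  1–19 → 19 bp
  20–31 → 12 bp
  32–44 → 13 bp
  45–52 → 8 bp
  53–62 → 10 bp
  63–91 → 29 bp
Sorted largest to smallest: 29, 19, 13, 12, 10, 8 bp.

29, 19, 13, 12, 10, 8 bp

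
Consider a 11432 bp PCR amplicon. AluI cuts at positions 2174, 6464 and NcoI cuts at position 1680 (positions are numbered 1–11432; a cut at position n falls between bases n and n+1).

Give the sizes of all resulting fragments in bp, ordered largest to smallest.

Combined cut positions (sorted): 1680, 2174, 6464.
Linear molecule, 3 cuts → 4 fragments:
  1680 − 0 = 1680 bp
  2174 − 1680 = 494 bp
  6464 − 2174 = 4290 bp
  11432 − 6464 = 4968 bp
Sorted largest to smallest: 4968, 4290, 1680, 494 bp.

4968, 4290, 1680, 494 bp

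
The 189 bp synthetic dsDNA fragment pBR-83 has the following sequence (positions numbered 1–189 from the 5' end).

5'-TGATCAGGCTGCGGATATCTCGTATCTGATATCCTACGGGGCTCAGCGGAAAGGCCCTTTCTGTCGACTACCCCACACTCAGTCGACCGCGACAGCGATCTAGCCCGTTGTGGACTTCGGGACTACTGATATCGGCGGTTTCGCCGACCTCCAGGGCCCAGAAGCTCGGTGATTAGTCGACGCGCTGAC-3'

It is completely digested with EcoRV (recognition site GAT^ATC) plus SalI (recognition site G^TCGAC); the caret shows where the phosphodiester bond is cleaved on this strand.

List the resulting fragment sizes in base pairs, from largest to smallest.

EcoRV sites (GATATC) start at positions 14, 28, 128.
EcoRV cuts after base 3 of each site, so after positions 16, 30, 130.
SalI sites (GTCGAC) start at positions 63, 82, 176.
SalI cuts after the first base of each site, so after positions 63, 82, 176.
Combined cut positions: 16, 30, 63, 82, 130, 176.
Linear molecule, 6 cuts → 7 fragments:
  1–16 → 16 bp
  17–30 → 14 bp
  31–63 → 33 bp
  64–82 → 19 bp
  83–130 → 48 bp
  131–176 → 46 bp
  177–189 → 13 bp
Sorted largest to smallest: 48, 46, 33, 19, 16, 14, 13 bp.

48, 46, 33, 19, 16, 14, 13 bp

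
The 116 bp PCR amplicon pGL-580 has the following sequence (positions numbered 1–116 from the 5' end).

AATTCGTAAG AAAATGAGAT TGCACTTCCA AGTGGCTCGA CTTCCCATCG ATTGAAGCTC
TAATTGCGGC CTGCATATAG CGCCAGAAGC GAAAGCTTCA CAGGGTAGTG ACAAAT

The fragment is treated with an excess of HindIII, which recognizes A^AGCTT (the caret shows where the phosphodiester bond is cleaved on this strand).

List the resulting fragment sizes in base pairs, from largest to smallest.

93, 23 bp

The HindIII site (AAGCTT) starts at position 93.
HindIII cuts after the first base of each site, so after position 93.
Linear molecule, 1 cut → 2 fragments:
  1–93 → 93 bp
  94–116 → 23 bp
Sorted largest to smallest: 93, 23 bp.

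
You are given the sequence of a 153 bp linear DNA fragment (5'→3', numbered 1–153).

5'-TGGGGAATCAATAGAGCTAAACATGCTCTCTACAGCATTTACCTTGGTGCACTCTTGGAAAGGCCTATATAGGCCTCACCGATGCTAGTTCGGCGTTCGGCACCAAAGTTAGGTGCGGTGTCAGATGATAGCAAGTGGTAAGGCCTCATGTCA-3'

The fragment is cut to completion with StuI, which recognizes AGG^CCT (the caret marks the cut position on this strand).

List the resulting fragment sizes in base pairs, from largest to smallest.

70, 63, 10, 10 bp

StuI sites (AGGCCT) start at positions 61, 71, 141.
StuI cuts after base 3 of each site, so after positions 63, 73, 143.
Linear molecule, 3 cuts → 4 fragments:
  1–63 → 63 bp
  64–73 → 10 bp
  74–143 → 70 bp
  144–153 → 10 bp
Sorted largest to smallest: 70, 63, 10, 10 bp.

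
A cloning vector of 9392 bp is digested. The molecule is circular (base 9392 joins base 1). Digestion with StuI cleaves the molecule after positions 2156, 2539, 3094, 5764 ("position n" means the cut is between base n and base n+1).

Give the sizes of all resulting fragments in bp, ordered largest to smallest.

Circular molecule, 4 cuts → 4 fragments:
  2539 − 2156 = 383 bp
  3094 − 2539 = 555 bp
  5764 − 3094 = 2670 bp
  wrap: 9392 − 5764 + 2156 = 5784 bp
Sorted largest to smallest: 5784, 2670, 555, 383 bp.

5784, 2670, 555, 383 bp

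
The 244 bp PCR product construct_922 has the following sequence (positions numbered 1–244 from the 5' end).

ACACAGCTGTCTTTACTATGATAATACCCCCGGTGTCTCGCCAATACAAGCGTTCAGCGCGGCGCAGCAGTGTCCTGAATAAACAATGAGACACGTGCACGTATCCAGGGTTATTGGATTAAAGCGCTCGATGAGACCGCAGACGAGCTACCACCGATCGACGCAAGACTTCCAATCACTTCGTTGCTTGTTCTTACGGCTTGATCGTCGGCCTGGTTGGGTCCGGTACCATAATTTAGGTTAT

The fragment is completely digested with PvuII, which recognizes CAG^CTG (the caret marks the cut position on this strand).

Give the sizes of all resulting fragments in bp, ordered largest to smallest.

The PvuII site (CAGCTG) starts at position 4.
PvuII cuts after base 3 of each site, so after position 6.
Linear molecule, 1 cut → 2 fragments:
  1–6 → 6 bp
  7–244 → 238 bp
Sorted largest to smallest: 238, 6 bp.

238, 6 bp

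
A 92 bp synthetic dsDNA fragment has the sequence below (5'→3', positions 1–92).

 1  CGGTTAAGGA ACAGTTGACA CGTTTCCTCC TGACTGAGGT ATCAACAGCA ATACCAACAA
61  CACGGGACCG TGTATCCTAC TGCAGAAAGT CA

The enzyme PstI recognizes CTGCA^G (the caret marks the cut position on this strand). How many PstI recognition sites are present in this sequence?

1

CTGCAG occurs starting at position 80.
PstI cuts at 1 site.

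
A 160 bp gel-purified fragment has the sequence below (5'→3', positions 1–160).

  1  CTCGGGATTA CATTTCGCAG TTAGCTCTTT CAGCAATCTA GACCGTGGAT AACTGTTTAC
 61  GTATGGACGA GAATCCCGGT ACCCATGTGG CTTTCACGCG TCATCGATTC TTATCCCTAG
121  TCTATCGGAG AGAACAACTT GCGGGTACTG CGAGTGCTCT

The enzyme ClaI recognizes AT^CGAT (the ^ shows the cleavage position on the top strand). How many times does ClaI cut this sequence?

ATCGAT occurs starting at position 103.
ClaI cuts at 1 site.

1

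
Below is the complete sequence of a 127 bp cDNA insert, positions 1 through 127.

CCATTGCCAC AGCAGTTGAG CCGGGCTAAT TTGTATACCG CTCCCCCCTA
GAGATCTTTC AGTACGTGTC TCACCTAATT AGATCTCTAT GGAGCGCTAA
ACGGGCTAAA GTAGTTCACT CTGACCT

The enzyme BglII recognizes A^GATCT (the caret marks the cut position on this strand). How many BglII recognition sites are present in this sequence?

2

AGATCT occurs starting at positions 52, 81.
BglII cuts at 2 sites.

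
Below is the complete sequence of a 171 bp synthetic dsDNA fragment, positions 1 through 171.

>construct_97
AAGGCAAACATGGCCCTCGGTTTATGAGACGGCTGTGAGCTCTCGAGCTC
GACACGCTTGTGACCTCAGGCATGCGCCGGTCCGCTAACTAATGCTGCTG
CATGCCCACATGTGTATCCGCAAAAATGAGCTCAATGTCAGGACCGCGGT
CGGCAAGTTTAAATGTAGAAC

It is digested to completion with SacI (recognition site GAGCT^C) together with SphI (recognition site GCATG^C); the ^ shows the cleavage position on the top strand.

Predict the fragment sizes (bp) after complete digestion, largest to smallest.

41, 39, 30, 28, 25, 8 bp

SacI sites (GAGCTC) start at positions 37, 45, 128.
SacI cuts after base 5 of each site (before the last base), so after positions 41, 49, 132.
SphI sites (GCATGC) start at positions 70, 100.
SphI cuts after base 5 of each site (before the last base), so after positions 74, 104.
Combined cut positions: 41, 49, 74, 104, 132.
Linear molecule, 5 cuts → 6 fragments:
  1–41 → 41 bp
  42–49 → 8 bp
  50–74 → 25 bp
  75–104 → 30 bp
  105–132 → 28 bp
  133–171 → 39 bp
Sorted largest to smallest: 41, 39, 30, 28, 25, 8 bp.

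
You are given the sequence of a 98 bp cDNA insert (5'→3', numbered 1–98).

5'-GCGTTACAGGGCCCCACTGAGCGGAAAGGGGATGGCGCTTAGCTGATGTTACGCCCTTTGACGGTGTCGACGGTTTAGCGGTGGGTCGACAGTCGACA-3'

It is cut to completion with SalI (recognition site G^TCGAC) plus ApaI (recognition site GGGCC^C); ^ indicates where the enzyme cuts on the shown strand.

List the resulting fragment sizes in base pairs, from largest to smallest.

53, 19, 13, 7, 6 bp

SalI sites (GTCGAC) start at positions 66, 85, 92.
SalI cuts after the first base of each site, so after positions 66, 85, 92.
The ApaI site (GGGCCC) starts at position 9.
ApaI cuts after base 5 of each site (before the last base), so after position 13.
Combined cut positions: 13, 66, 85, 92.
Linear molecule, 4 cuts → 5 fragments:
  1–13 → 13 bp
  14–66 → 53 bp
  67–85 → 19 bp
  86–92 → 7 bp
  93–98 → 6 bp
Sorted largest to smallest: 53, 19, 13, 7, 6 bp.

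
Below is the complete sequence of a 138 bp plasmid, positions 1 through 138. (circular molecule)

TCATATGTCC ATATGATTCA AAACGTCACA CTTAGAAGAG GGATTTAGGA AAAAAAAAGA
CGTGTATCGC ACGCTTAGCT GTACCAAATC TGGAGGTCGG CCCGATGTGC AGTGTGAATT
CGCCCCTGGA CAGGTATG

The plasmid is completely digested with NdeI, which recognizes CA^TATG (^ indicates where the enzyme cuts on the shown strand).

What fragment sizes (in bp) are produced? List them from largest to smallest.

NdeI sites (CATATG) start at positions 2, 10.
NdeI cuts after base 2 of each site, so after positions 3, 11.
Circular molecule, 2 cuts → 2 fragments:
  4–11 → 8 bp
  12–138 then 1–3 → 127 + 3 = 130 bp
Sorted largest to smallest: 130, 8 bp.

130, 8 bp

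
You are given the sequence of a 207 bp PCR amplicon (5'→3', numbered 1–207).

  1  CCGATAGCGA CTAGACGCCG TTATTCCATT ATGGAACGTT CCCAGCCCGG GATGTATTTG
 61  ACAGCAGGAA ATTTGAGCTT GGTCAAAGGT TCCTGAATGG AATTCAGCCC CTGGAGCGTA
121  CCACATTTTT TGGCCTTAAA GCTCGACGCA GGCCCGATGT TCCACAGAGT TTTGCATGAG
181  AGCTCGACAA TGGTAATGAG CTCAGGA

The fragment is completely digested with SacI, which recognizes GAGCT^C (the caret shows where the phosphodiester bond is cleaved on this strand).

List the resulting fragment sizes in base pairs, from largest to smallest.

184, 18, 5 bp

SacI sites (GAGCTC) start at positions 180, 198.
SacI cuts after base 5 of each site (before the last base), so after positions 184, 202.
Linear molecule, 2 cuts → 3 fragments:
  1–184 → 184 bp
  185–202 → 18 bp
  203–207 → 5 bp
Sorted largest to smallest: 184, 18, 5 bp.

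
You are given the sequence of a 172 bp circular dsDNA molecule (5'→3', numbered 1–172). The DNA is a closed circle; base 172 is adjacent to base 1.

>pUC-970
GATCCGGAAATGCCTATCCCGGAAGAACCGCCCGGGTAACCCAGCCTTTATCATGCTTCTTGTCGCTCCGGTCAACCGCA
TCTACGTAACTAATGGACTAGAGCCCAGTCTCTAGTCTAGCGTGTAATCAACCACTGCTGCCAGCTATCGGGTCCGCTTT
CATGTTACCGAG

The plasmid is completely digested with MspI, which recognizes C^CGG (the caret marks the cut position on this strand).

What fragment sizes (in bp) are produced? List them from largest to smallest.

108, 36, 15, 13 bp

MspI sites (CCGG) start at positions 4, 19, 32, 68.
MspI cuts after the first base of each site, so after positions 4, 19, 32, 68.
Circular molecule, 4 cuts → 4 fragments:
  5–19 → 15 bp
  20–32 → 13 bp
  33–68 → 36 bp
  69–172 then 1–4 → 104 + 4 = 108 bp
Sorted largest to smallest: 108, 36, 15, 13 bp.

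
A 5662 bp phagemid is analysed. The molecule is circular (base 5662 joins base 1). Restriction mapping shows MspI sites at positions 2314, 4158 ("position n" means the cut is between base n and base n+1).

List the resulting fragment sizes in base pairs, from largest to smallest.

3818, 1844 bp

Circular molecule, 2 cuts → 2 fragments:
  4158 − 2314 = 1844 bp
  wrap: 5662 − 4158 + 2314 = 3818 bp
Sorted largest to smallest: 3818, 1844 bp.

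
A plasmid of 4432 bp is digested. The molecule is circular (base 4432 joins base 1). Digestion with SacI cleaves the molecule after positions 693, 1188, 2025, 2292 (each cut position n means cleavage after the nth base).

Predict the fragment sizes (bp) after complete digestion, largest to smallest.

2833, 837, 495, 267 bp

Circular molecule, 4 cuts → 4 fragments:
  1188 − 693 = 495 bp
  2025 − 1188 = 837 bp
  2292 − 2025 = 267 bp
  wrap: 4432 − 2292 + 693 = 2833 bp
Sorted largest to smallest: 2833, 837, 495, 267 bp.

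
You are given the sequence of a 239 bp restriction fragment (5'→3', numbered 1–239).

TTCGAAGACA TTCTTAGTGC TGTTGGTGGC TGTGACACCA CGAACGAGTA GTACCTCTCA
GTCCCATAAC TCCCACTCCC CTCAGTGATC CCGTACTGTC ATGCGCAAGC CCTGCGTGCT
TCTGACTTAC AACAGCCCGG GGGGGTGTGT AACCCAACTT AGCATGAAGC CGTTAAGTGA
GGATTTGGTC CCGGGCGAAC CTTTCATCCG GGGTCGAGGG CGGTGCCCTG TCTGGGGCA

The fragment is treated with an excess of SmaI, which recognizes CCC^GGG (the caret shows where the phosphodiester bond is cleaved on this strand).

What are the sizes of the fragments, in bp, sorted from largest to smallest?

138, 54, 47 bp

SmaI sites (CCCGGG) start at positions 136, 190.
SmaI cuts after base 3 of each site, so after positions 138, 192.
Linear molecule, 2 cuts → 3 fragments:
  1–138 → 138 bp
  139–192 → 54 bp
  193–239 → 47 bp
Sorted largest to smallest: 138, 54, 47 bp.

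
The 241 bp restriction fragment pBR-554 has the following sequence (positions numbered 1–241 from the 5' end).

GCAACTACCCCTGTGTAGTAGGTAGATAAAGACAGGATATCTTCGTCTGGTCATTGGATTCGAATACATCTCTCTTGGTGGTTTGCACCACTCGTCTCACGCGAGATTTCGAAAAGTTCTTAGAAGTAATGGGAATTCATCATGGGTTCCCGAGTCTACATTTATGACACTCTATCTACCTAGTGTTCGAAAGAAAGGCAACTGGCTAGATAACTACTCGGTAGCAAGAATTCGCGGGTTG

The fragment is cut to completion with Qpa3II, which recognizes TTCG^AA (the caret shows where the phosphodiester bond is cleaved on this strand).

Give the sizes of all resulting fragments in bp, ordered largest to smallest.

78, 62, 52, 49 bp

Qpa3II sites (TTCGAA) start at positions 59, 108, 186.
Qpa3II cuts after base 4 of each site, so after positions 62, 111, 189.
Linear molecule, 3 cuts → 4 fragments:
  1–62 → 62 bp
  63–111 → 49 bp
  112–189 → 78 bp
  190–241 → 52 bp
Sorted largest to smallest: 78, 62, 52, 49 bp.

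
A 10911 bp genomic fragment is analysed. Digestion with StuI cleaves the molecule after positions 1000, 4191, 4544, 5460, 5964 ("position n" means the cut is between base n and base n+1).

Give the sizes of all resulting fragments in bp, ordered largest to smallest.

Linear molecule, 5 cuts → 6 fragments:
  1000 − 0 = 1000 bp
  4191 − 1000 = 3191 bp
  4544 − 4191 = 353 bp
  5460 − 4544 = 916 bp
  5964 − 5460 = 504 bp
  10911 − 5964 = 4947 bp
Sorted largest to smallest: 4947, 3191, 1000, 916, 504, 353 bp.

4947, 3191, 1000, 916, 504, 353 bp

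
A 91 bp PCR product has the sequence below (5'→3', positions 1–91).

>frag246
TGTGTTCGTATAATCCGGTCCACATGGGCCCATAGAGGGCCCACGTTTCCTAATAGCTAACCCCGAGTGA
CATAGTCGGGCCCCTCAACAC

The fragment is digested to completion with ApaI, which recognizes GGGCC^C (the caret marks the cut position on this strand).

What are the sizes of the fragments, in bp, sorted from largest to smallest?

41, 30, 11, 9 bp

ApaI sites (GGGCCC) start at positions 26, 37, 78.
ApaI cuts after base 5 of each site (before the last base), so after positions 30, 41, 82.
Linear molecule, 3 cuts → 4 fragments:
  1–30 → 30 bp
  31–41 → 11 bp
  42–82 → 41 bp
  83–91 → 9 bp
Sorted largest to smallest: 41, 30, 11, 9 bp.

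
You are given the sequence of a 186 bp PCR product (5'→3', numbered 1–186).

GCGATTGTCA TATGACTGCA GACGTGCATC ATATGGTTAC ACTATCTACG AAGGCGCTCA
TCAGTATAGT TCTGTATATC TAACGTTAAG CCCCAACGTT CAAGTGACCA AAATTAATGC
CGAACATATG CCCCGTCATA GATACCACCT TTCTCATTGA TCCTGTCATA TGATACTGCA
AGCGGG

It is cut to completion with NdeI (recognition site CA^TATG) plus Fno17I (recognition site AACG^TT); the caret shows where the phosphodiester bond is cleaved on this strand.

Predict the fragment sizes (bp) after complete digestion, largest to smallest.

54, 42, 28, 21, 18, 13, 10 bp

NdeI sites (CATATG) start at positions 9, 30, 125, 167.
NdeI cuts after base 2 of each site, so after positions 10, 31, 126, 168.
Fno17I sites (AACGTT) start at positions 82, 95.
Fno17I cuts after base 4 of each site, so after positions 85, 98.
Combined cut positions: 10, 31, 85, 98, 126, 168.
Linear molecule, 6 cuts → 7 fragments:
  1–10 → 10 bp
  11–31 → 21 bp
  32–85 → 54 bp
  86–98 → 13 bp
  99–126 → 28 bp
  127–168 → 42 bp
  169–186 → 18 bp
Sorted largest to smallest: 54, 42, 28, 21, 18, 13, 10 bp.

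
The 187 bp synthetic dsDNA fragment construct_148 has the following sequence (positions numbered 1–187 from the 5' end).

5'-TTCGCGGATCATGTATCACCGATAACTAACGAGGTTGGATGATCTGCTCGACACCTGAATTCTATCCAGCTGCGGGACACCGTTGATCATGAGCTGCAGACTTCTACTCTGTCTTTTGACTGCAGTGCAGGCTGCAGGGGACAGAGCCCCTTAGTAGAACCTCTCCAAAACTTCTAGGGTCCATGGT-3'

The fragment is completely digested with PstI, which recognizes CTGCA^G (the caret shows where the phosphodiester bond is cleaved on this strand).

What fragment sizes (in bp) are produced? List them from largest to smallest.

98, 51, 26, 12 bp

PstI sites (CTGCAG) start at positions 94, 120, 132.
PstI cuts after base 5 of each site (before the last base), so after positions 98, 124, 136.
Linear molecule, 3 cuts → 4 fragments:
  1–98 → 98 bp
  99–124 → 26 bp
  125–136 → 12 bp
  137–187 → 51 bp
Sorted largest to smallest: 98, 51, 26, 12 bp.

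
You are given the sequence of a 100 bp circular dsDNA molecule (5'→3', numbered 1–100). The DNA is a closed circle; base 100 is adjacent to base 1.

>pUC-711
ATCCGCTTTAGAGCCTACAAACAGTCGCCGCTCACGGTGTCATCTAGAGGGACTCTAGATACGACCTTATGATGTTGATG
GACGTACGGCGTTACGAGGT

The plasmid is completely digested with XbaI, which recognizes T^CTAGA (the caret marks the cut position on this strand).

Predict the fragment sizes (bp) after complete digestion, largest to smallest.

XbaI sites (TCTAGA) start at positions 43, 54.
XbaI cuts after the first base of each site, so after positions 43, 54.
Circular molecule, 2 cuts → 2 fragments:
  44–54 → 11 bp
  55–100 then 1–43 → 46 + 43 = 89 bp
Sorted largest to smallest: 89, 11 bp.

89, 11 bp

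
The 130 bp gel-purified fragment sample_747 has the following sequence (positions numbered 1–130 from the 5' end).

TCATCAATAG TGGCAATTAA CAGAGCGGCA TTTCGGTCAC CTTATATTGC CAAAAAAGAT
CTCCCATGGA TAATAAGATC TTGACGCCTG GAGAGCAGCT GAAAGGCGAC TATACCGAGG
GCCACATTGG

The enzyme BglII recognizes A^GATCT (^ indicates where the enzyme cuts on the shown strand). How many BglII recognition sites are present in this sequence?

AGATCT occurs starting at positions 57, 76.
BglII cuts at 2 sites.

2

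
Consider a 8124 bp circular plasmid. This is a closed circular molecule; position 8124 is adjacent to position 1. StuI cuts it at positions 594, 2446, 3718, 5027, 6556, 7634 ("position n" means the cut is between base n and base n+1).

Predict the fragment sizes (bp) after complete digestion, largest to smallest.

1852, 1529, 1309, 1272, 1084, 1078 bp

Circular molecule, 6 cuts → 6 fragments:
  2446 − 594 = 1852 bp
  3718 − 2446 = 1272 bp
  5027 − 3718 = 1309 bp
  6556 − 5027 = 1529 bp
  7634 − 6556 = 1078 bp
  wrap: 8124 − 7634 + 594 = 1084 bp
Sorted largest to smallest: 1852, 1529, 1309, 1272, 1084, 1078 bp.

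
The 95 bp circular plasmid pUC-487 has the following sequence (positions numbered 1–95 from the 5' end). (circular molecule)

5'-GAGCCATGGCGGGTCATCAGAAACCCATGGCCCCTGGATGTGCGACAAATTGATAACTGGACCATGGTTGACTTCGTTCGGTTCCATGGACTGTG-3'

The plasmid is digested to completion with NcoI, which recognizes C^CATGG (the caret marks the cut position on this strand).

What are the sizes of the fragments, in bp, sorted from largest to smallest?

37, 22, 21, 15 bp

NcoI sites (CCATGG) start at positions 4, 25, 62, 84.
NcoI cuts after the first base of each site, so after positions 4, 25, 62, 84.
Circular molecule, 4 cuts → 4 fragments:
  5–25 → 21 bp
  26–62 → 37 bp
  63–84 → 22 bp
  85–95 then 1–4 → 11 + 4 = 15 bp
Sorted largest to smallest: 37, 22, 21, 15 bp.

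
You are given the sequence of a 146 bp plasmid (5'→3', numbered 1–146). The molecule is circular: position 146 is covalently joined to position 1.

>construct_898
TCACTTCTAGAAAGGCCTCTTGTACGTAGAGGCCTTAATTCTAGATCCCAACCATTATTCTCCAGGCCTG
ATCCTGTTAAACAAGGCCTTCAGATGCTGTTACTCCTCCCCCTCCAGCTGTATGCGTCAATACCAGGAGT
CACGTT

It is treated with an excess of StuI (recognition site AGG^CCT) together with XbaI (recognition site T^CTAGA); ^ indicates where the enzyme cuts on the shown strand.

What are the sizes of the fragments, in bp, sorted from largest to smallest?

66, 26, 20, 17, 9, 8 bp

StuI sites (AGGCCT) start at positions 13, 30, 64, 84.
StuI cuts after base 3 of each site, so after positions 15, 32, 66, 86.
XbaI sites (TCTAGA) start at positions 6, 40.
XbaI cuts after the first base of each site, so after positions 6, 40.
Combined cut positions: 6, 15, 32, 40, 66, 86.
Circular molecule, 6 cuts → 6 fragments:
  7–15 → 9 bp
  16–32 → 17 bp
  33–40 → 8 bp
  41–66 → 26 bp
  67–86 → 20 bp
  87–146 then 1–6 → 60 + 6 = 66 bp
Sorted largest to smallest: 66, 26, 20, 17, 9, 8 bp.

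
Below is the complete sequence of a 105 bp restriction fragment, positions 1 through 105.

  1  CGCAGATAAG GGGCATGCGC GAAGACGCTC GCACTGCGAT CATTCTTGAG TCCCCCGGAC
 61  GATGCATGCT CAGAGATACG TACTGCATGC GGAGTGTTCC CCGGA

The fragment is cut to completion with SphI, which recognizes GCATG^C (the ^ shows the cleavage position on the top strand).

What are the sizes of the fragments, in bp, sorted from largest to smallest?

SphI sites (GCATGC) start at positions 13, 64, 85.
SphI cuts after base 5 of each site (before the last base), so after positions 17, 68, 89.
Linear molecule, 3 cuts → 4 fragments:
  1–17 → 17 bp
  18–68 → 51 bp
  69–89 → 21 bp
  90–105 → 16 bp
Sorted largest to smallest: 51, 21, 17, 16 bp.

51, 21, 17, 16 bp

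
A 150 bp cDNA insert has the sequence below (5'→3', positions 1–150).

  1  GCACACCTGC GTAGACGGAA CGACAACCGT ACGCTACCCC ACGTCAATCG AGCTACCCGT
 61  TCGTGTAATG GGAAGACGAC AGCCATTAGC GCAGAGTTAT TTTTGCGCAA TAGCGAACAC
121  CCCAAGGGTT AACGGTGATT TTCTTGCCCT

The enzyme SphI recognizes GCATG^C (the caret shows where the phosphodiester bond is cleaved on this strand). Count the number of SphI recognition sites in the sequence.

0

No occurrence of GCATGC is present in the sequence.
SphI does not cut: 0 sites.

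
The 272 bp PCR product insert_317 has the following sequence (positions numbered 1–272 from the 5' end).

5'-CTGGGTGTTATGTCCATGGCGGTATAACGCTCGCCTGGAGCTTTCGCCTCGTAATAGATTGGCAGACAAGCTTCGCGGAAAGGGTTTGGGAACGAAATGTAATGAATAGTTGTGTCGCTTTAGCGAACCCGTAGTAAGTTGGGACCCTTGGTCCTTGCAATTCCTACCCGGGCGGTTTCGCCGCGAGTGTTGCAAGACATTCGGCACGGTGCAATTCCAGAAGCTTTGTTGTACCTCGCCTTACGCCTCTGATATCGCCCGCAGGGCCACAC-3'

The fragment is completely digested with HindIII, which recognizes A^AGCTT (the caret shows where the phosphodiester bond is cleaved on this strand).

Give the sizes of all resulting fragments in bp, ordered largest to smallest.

153, 68, 51 bp

HindIII sites (AAGCTT) start at positions 68, 221.
HindIII cuts after the first base of each site, so after positions 68, 221.
Linear molecule, 2 cuts → 3 fragments:
  1–68 → 68 bp
  69–221 → 153 bp
  222–272 → 51 bp
Sorted largest to smallest: 153, 68, 51 bp.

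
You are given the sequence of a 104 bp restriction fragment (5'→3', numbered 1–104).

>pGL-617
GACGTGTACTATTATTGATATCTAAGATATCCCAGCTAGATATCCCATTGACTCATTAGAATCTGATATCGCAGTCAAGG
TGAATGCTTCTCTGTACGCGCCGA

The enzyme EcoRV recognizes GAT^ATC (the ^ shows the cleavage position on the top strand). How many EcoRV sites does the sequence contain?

GATATC occurs starting at positions 17, 26, 39, 65.
EcoRV cuts at 4 sites.

4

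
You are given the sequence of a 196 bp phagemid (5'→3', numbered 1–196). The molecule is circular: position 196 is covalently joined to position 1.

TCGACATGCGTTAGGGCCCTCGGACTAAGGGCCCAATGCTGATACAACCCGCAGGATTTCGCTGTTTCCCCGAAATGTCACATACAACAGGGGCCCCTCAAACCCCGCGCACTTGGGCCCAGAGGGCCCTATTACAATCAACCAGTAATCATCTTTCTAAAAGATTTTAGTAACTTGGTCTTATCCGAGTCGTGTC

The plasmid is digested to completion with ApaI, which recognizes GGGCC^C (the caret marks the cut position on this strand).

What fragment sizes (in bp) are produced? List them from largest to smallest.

86, 62, 24, 15, 9 bp

ApaI sites (GGGCCC) start at positions 14, 29, 91, 115, 124.
ApaI cuts after base 5 of each site (before the last base), so after positions 18, 33, 95, 119, 128.
Circular molecule, 5 cuts → 5 fragments:
  19–33 → 15 bp
  34–95 → 62 bp
  96–119 → 24 bp
  120–128 → 9 bp
  129–196 then 1–18 → 68 + 18 = 86 bp
Sorted largest to smallest: 86, 62, 24, 15, 9 bp.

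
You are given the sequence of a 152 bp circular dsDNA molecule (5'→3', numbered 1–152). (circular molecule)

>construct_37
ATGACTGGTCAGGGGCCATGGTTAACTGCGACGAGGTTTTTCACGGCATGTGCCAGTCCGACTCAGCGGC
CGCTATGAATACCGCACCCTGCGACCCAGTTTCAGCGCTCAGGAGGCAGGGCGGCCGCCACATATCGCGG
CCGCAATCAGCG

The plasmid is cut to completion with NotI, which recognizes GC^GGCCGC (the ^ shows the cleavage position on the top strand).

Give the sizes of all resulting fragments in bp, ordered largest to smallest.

81, 55, 16 bp

NotI sites (GCGGCCGC) start at positions 66, 121, 137.
NotI cuts after base 2 of each site, so after positions 67, 122, 138.
Circular molecule, 3 cuts → 3 fragments:
  68–122 → 55 bp
  123–138 → 16 bp
  139–152 then 1–67 → 14 + 67 = 81 bp
Sorted largest to smallest: 81, 55, 16 bp.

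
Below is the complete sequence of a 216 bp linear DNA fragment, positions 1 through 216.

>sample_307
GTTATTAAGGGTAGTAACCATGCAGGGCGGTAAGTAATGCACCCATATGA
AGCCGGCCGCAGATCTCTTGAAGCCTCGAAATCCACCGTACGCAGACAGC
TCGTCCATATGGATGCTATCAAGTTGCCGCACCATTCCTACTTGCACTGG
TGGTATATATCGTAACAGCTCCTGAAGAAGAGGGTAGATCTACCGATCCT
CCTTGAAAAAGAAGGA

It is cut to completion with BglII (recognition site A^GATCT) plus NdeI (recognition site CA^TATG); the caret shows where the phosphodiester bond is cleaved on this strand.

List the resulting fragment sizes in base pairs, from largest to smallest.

BglII sites (AGATCT) start at positions 61, 186.
BglII cuts after the first base of each site, so after positions 61, 186.
NdeI sites (CATATG) start at positions 44, 106.
NdeI cuts after base 2 of each site, so after positions 45, 107.
Combined cut positions: 45, 61, 107, 186.
Linear molecule, 4 cuts → 5 fragments:
  1–45 → 45 bp
  46–61 → 16 bp
  62–107 → 46 bp
  108–186 → 79 bp
  187–216 → 30 bp
Sorted largest to smallest: 79, 46, 45, 30, 16 bp.

79, 46, 45, 30, 16 bp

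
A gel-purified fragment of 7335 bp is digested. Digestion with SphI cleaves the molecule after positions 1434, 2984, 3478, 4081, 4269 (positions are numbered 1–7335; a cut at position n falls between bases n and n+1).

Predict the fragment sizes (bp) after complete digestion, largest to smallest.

Linear molecule, 5 cuts → 6 fragments:
  1434 − 0 = 1434 bp
  2984 − 1434 = 1550 bp
  3478 − 2984 = 494 bp
  4081 − 3478 = 603 bp
  4269 − 4081 = 188 bp
  7335 − 4269 = 3066 bp
Sorted largest to smallest: 3066, 1550, 1434, 603, 494, 188 bp.

3066, 1550, 1434, 603, 494, 188 bp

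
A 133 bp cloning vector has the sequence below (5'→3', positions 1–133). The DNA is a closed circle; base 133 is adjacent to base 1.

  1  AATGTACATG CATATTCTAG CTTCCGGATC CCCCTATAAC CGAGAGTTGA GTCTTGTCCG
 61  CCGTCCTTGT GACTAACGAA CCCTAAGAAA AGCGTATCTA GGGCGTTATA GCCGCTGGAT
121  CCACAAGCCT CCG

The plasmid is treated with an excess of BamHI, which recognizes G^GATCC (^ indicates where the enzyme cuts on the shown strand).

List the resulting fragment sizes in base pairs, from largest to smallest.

BamHI sites (GGATCC) start at positions 26, 117.
BamHI cuts after the first base of each site, so after positions 26, 117.
Circular molecule, 2 cuts → 2 fragments:
  27–117 → 91 bp
  118–133 then 1–26 → 16 + 26 = 42 bp
Sorted largest to smallest: 91, 42 bp.

91, 42 bp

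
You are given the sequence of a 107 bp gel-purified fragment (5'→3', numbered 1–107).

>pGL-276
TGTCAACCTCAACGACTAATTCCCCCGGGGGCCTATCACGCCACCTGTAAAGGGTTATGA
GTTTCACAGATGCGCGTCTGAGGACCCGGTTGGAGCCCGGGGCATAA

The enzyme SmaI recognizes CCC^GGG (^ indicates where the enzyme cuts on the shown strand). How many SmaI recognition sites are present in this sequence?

CCCGGG occurs starting at positions 24, 96.
SmaI cuts at 2 sites.

2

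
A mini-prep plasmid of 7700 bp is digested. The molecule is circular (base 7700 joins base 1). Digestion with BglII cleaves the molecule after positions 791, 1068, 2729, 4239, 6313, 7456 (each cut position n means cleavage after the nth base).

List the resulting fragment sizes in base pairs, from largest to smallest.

Circular molecule, 6 cuts → 6 fragments:
  1068 − 791 = 277 bp
  2729 − 1068 = 1661 bp
  4239 − 2729 = 1510 bp
  6313 − 4239 = 2074 bp
  7456 − 6313 = 1143 bp
  wrap: 7700 − 7456 + 791 = 1035 bp
Sorted largest to smallest: 2074, 1661, 1510, 1143, 1035, 277 bp.

2074, 1661, 1510, 1143, 1035, 277 bp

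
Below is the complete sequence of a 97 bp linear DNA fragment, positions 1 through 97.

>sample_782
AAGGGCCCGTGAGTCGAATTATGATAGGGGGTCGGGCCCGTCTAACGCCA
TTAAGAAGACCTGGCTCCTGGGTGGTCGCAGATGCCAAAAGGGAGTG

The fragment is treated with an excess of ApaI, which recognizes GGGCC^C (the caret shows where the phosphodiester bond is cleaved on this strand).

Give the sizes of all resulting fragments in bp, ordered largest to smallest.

59, 31, 7 bp

ApaI sites (GGGCCC) start at positions 3, 34.
ApaI cuts after base 5 of each site (before the last base), so after positions 7, 38.
Linear molecule, 2 cuts → 3 fragments:
  1–7 → 7 bp
  8–38 → 31 bp
  39–97 → 59 bp
Sorted largest to smallest: 59, 31, 7 bp.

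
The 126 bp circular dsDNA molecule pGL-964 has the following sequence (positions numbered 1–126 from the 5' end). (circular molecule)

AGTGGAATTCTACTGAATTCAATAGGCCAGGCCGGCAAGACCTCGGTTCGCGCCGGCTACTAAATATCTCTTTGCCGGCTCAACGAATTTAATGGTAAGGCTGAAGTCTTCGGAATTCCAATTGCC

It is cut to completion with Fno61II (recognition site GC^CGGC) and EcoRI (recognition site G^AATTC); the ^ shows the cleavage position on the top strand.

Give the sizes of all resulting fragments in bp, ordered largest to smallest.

38, 22, 21, 18, 17, 10 bp

Fno61II sites (GCCGGC) start at positions 31, 52, 74.
Fno61II cuts after base 2 of each site, so after positions 32, 53, 75.
EcoRI sites (GAATTC) start at positions 5, 15, 113.
EcoRI cuts after the first base of each site, so after positions 5, 15, 113.
Combined cut positions: 5, 15, 32, 53, 75, 113.
Circular molecule, 6 cuts → 6 fragments:
  6–15 → 10 bp
  16–32 → 17 bp
  33–53 → 21 bp
  54–75 → 22 bp
  76–113 → 38 bp
  114–126 then 1–5 → 13 + 5 = 18 bp
Sorted largest to smallest: 38, 22, 21, 18, 17, 10 bp.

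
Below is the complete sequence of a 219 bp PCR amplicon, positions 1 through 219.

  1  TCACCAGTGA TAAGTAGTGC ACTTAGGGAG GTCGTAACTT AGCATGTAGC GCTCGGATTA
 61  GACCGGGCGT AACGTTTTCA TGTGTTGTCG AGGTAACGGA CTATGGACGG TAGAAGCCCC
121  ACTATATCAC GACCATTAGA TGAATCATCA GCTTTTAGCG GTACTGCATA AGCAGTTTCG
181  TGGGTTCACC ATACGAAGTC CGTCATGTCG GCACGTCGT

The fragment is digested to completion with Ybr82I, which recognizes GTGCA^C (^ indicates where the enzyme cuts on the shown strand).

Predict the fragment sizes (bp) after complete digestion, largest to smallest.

The Ybr82I site (GTGCAC) starts at position 17.
Ybr82I cuts after base 5 of each site (before the last base), so after position 21.
Linear molecule, 1 cut → 2 fragments:
  1–21 → 21 bp
  22–219 → 198 bp
Sorted largest to smallest: 198, 21 bp.

198, 21 bp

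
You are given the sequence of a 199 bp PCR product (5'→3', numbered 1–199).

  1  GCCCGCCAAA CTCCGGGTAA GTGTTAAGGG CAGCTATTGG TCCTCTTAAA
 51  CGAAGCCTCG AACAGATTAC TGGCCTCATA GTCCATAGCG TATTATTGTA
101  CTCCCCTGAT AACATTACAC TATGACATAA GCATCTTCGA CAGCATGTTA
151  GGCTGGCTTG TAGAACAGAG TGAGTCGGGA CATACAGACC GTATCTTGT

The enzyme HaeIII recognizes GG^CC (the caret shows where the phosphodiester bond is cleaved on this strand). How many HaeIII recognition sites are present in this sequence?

GGCC occurs starting at position 72.
HaeIII cuts at 1 site.

1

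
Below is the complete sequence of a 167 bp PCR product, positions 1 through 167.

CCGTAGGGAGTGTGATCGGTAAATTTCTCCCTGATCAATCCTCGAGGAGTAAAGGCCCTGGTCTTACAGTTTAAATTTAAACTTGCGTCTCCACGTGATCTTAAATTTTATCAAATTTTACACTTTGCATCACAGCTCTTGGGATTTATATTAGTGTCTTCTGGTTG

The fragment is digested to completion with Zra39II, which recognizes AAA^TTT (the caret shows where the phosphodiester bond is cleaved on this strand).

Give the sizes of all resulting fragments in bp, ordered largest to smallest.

52, 52, 30, 23, 10 bp

Zra39II sites (AAATTT) start at positions 21, 73, 103, 113.
Zra39II cuts after base 3 of each site, so after positions 23, 75, 105, 115.
Linear molecule, 4 cuts → 5 fragments:
  1–23 → 23 bp
  24–75 → 52 bp
  76–105 → 30 bp
  106–115 → 10 bp
  116–167 → 52 bp
Sorted largest to smallest: 52, 52, 30, 23, 10 bp.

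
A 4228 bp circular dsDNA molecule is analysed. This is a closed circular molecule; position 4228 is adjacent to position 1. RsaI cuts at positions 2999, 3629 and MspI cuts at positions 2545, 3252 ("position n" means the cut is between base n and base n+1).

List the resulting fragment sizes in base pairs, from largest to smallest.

3144, 454, 377, 253 bp

Combined cut positions (sorted): 2545, 2999, 3252, 3629.
Circular molecule, 4 cuts → 4 fragments:
  2999 − 2545 = 454 bp
  3252 − 2999 = 253 bp
  3629 − 3252 = 377 bp
  wrap: 4228 − 3629 + 2545 = 3144 bp
Sorted largest to smallest: 3144, 454, 377, 253 bp.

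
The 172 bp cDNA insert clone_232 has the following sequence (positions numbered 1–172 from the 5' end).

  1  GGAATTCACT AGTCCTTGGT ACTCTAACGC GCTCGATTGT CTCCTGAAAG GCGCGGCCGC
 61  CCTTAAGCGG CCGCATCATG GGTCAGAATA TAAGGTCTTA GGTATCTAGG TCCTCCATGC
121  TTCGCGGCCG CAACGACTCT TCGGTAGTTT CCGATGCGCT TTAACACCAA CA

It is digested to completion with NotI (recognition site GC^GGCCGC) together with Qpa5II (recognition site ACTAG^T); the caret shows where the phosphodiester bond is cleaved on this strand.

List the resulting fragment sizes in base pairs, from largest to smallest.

57, 47, 42, 14, 12 bp

NotI sites (GCGGCCGC) start at positions 53, 67, 124.
NotI cuts after base 2 of each site, so after positions 54, 68, 125.
The Qpa5II site (ACTAGT) starts at position 8.
Qpa5II cuts after base 5 of each site (before the last base), so after position 12.
Combined cut positions: 12, 54, 68, 125.
Linear molecule, 4 cuts → 5 fragments:
  1–12 → 12 bp
  13–54 → 42 bp
  55–68 → 14 bp
  69–125 → 57 bp
  126–172 → 47 bp
Sorted largest to smallest: 57, 47, 42, 14, 12 bp.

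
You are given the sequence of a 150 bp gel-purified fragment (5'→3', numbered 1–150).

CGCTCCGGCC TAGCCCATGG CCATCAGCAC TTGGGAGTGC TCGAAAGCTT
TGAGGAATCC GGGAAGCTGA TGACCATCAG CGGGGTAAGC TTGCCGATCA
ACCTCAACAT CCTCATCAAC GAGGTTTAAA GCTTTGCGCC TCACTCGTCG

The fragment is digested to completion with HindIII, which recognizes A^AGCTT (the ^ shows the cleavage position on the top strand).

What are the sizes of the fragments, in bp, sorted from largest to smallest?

45, 42, 42, 21 bp

HindIII sites (AAGCTT) start at positions 45, 87, 129.
HindIII cuts after the first base of each site, so after positions 45, 87, 129.
Linear molecule, 3 cuts → 4 fragments:
  1–45 → 45 bp
  46–87 → 42 bp
  88–129 → 42 bp
  130–150 → 21 bp
Sorted largest to smallest: 45, 42, 42, 21 bp.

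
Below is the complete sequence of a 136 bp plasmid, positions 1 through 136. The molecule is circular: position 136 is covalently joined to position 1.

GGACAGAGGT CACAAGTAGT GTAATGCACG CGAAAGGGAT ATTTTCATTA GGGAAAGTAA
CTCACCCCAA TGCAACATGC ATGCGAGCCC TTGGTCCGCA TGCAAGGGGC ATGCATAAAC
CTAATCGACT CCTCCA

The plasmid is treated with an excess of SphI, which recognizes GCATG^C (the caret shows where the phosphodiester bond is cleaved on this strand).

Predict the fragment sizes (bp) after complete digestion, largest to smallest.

SphI sites (GCATGC) start at positions 79, 98, 109.
SphI cuts after base 5 of each site (before the last base), so after positions 83, 102, 113.
Circular molecule, 3 cuts → 3 fragments:
  84–102 → 19 bp
  103–113 → 11 bp
  114–136 then 1–83 → 23 + 83 = 106 bp
Sorted largest to smallest: 106, 19, 11 bp.

106, 19, 11 bp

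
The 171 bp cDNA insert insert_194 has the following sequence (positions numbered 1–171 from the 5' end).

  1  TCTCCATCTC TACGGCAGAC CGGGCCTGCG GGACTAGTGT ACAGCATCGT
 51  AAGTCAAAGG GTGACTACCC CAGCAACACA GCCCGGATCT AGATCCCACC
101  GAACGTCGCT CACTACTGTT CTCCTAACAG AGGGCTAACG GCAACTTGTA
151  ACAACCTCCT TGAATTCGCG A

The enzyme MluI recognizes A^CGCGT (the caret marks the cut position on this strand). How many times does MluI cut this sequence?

No occurrence of ACGCGT is present in the sequence.
MluI does not cut: 0 sites.

0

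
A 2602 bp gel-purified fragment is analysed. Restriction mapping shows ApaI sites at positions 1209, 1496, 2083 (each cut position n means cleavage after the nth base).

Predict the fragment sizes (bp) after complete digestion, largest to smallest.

Linear molecule, 3 cuts → 4 fragments:
  1209 − 0 = 1209 bp
  1496 − 1209 = 287 bp
  2083 − 1496 = 587 bp
  2602 − 2083 = 519 bp
Sorted largest to smallest: 1209, 587, 519, 287 bp.

1209, 587, 519, 287 bp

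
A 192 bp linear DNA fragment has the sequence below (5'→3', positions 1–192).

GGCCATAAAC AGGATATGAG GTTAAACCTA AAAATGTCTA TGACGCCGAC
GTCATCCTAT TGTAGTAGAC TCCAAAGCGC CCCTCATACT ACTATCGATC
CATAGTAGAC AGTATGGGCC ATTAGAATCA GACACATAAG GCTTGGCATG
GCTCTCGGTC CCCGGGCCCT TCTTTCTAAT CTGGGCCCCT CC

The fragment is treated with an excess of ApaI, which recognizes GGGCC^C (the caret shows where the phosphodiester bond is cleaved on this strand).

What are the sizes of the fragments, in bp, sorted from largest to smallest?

168, 19, 5 bp

ApaI sites (GGGCCC) start at positions 164, 183.
ApaI cuts after base 5 of each site (before the last base), so after positions 168, 187.
Linear molecule, 2 cuts → 3 fragments:
  1–168 → 168 bp
  169–187 → 19 bp
  188–192 → 5 bp
Sorted largest to smallest: 168, 19, 5 bp.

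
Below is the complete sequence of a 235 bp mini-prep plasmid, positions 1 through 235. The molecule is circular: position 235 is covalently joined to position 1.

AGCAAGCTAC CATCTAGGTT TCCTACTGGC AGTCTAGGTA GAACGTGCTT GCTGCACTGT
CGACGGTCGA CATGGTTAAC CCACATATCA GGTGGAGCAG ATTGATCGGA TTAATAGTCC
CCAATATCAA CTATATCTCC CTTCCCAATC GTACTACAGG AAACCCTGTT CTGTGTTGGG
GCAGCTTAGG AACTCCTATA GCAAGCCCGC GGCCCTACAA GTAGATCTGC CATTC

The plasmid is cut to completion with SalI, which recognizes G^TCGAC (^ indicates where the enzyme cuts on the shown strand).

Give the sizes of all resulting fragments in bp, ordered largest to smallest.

228, 7 bp

SalI sites (GTCGAC) start at positions 59, 66.
SalI cuts after the first base of each site, so after positions 59, 66.
Circular molecule, 2 cuts → 2 fragments:
  60–66 → 7 bp
  67–235 then 1–59 → 169 + 59 = 228 bp
Sorted largest to smallest: 228, 7 bp.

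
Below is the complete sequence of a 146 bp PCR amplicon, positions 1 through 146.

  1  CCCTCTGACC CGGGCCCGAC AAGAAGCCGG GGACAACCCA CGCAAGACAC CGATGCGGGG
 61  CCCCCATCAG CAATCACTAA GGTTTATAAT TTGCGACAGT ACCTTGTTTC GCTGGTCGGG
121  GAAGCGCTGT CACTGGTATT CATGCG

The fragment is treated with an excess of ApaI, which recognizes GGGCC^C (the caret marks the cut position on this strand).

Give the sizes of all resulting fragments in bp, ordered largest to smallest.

84, 46, 16 bp

ApaI sites (GGGCCC) start at positions 12, 58.
ApaI cuts after base 5 of each site (before the last base), so after positions 16, 62.
Linear molecule, 2 cuts → 3 fragments:
  1–16 → 16 bp
  17–62 → 46 bp
  63–146 → 84 bp
Sorted largest to smallest: 84, 46, 16 bp.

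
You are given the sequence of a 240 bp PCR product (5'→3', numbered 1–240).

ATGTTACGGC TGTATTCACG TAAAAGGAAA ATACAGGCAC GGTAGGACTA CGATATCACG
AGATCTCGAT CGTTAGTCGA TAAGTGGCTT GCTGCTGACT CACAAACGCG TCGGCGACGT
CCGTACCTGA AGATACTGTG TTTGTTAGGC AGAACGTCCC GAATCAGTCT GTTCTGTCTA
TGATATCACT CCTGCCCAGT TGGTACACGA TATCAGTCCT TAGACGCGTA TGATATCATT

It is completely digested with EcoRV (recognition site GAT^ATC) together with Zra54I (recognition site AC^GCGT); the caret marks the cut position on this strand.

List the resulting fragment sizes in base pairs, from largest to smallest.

EcoRV sites (GATATC) start at positions 52, 182, 209, 232.
EcoRV cuts after base 3 of each site, so after positions 54, 184, 211, 234.
Zra54I sites (ACGCGT) start at positions 106, 224.
Zra54I cuts after base 2 of each site, so after positions 107, 225.
Combined cut positions: 54, 107, 184, 211, 225, 234.
Linear molecule, 6 cuts → 7 fragments:
  1–54 → 54 bp
  55–107 → 53 bp
  108–184 → 77 bp
  185–211 → 27 bp
  212–225 → 14 bp
  226–234 → 9 bp
  235–240 → 6 bp
Sorted largest to smallest: 77, 54, 53, 27, 14, 9, 6 bp.

77, 54, 53, 27, 14, 9, 6 bp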